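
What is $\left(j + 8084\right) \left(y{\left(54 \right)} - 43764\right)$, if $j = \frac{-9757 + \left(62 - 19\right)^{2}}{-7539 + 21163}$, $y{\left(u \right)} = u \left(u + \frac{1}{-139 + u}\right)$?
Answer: $- \frac{47797617124509}{144755} \approx -3.302 \cdot 10^{8}$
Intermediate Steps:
$j = - \frac{1977}{3406}$ ($j = \frac{-9757 + 43^{2}}{13624} = \left(-9757 + 1849\right) \frac{1}{13624} = \left(-7908\right) \frac{1}{13624} = - \frac{1977}{3406} \approx -0.58045$)
$\left(j + 8084\right) \left(y{\left(54 \right)} - 43764\right) = \left(- \frac{1977}{3406} + 8084\right) \left(\frac{54 \left(1 + 54^{2} - 7506\right)}{-139 + 54} - 43764\right) = \frac{27532127 \left(\frac{54 \left(1 + 2916 - 7506\right)}{-85} - 43764\right)}{3406} = \frac{27532127 \left(54 \left(- \frac{1}{85}\right) \left(-4589\right) - 43764\right)}{3406} = \frac{27532127 \left(\frac{247806}{85} - 43764\right)}{3406} = \frac{27532127}{3406} \left(- \frac{3472134}{85}\right) = - \frac{47797617124509}{144755}$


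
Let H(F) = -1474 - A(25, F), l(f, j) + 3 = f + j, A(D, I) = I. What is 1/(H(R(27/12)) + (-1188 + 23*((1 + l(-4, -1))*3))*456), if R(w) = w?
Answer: -4/3053809 ≈ -1.3098e-6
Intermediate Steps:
l(f, j) = -3 + f + j (l(f, j) = -3 + (f + j) = -3 + f + j)
H(F) = -1474 - F
1/(H(R(27/12)) + (-1188 + 23*((1 + l(-4, -1))*3))*456) = 1/((-1474 - 27/12) + (-1188 + 23*((1 + (-3 - 4 - 1))*3))*456) = 1/((-1474 - 27/12) + (-1188 + 23*((1 - 8)*3))*456) = 1/((-1474 - 1*9/4) + (-1188 + 23*(-7*3))*456) = 1/((-1474 - 9/4) + (-1188 + 23*(-21))*456) = 1/(-5905/4 + (-1188 - 483)*456) = 1/(-5905/4 - 1671*456) = 1/(-5905/4 - 761976) = 1/(-3053809/4) = -4/3053809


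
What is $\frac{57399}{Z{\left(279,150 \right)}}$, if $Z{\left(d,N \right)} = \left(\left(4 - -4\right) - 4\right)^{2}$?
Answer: $\frac{57399}{16} \approx 3587.4$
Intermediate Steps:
$Z{\left(d,N \right)} = 16$ ($Z{\left(d,N \right)} = \left(\left(4 + 4\right) - 4\right)^{2} = \left(8 - 4\right)^{2} = 4^{2} = 16$)
$\frac{57399}{Z{\left(279,150 \right)}} = \frac{57399}{16}$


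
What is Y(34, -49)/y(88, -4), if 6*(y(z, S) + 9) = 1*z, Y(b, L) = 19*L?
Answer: -2793/17 ≈ -164.29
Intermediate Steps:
y(z, S) = -9 + z/6 (y(z, S) = -9 + (1*z)/6 = -9 + z/6)
Y(34, -49)/y(88, -4) = (19*(-49))/(-9 + (⅙)*88) = -931/(-9 + 44/3) = -931/17/3 = -931*3/17 = -2793/17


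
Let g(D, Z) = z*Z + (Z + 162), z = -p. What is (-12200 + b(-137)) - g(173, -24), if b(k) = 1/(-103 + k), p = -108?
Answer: -2339041/240 ≈ -9746.0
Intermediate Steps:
z = 108 (z = -1*(-108) = 108)
g(D, Z) = 162 + 109*Z (g(D, Z) = 108*Z + (Z + 162) = 108*Z + (162 + Z) = 162 + 109*Z)
(-12200 + b(-137)) - g(173, -24) = (-12200 + 1/(-103 - 137)) - (162 + 109*(-24)) = (-12200 + 1/(-240)) - (162 - 2616) = (-12200 - 1/240) - 1*(-2454) = -2928001/240 + 2454 = -2339041/240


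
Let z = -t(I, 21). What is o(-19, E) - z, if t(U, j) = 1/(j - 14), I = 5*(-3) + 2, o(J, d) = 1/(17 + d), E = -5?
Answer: 19/84 ≈ 0.22619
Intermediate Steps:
I = -13 (I = -15 + 2 = -13)
t(U, j) = 1/(-14 + j)
z = -⅐ (z = -1/(-14 + 21) = -1/7 = -1*⅐ = -⅐ ≈ -0.14286)
o(-19, E) - z = 1/(17 - 5) - 1*(-⅐) = 1/12 + ⅐ = 19/84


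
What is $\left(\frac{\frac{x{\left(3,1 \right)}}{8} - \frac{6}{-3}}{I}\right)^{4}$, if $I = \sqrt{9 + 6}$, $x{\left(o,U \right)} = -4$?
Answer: $\frac{9}{400} \approx 0.0225$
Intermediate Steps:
$I = \sqrt{15} \approx 3.873$
$\left(\frac{\frac{x{\left(3,1 \right)}}{8} - \frac{6}{-3}}{I}\right)^{4} = \left(\frac{- \frac{4}{8} - \frac{6}{-3}}{\sqrt{15}}\right)^{4} = \left(\left(\left(-4\right) \frac{1}{8} - -2\right) \frac{\sqrt{15}}{15}\right)^{4} = \left(\left(- \frac{1}{2} + 2\right) \frac{\sqrt{15}}{15}\right)^{4} = \left(\frac{3 \frac{\sqrt{15}}{15}}{2}\right)^{4} = \left(\frac{\sqrt{15}}{10}\right)^{4} = \frac{9}{400}$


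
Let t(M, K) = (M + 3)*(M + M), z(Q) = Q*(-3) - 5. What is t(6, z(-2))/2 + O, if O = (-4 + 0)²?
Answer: 70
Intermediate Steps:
z(Q) = -5 - 3*Q (z(Q) = -3*Q - 5 = -5 - 3*Q)
t(M, K) = 2*M*(3 + M) (t(M, K) = (3 + M)*(2*M) = 2*M*(3 + M))
O = 16 (O = (-4)² = 16)
t(6, z(-2))/2 + O = (2*6*(3 + 6))/2 + 16 = (2*6*9)*(½) + 16 = 108*(½) + 16 = 54 + 16 = 70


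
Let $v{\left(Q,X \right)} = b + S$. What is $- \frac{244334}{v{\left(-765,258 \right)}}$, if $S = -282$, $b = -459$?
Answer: $\frac{244334}{741} \approx 329.74$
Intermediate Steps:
$v{\left(Q,X \right)} = -741$ ($v{\left(Q,X \right)} = -459 - 282 = -741$)
$- \frac{244334}{v{\left(-765,258 \right)}} = - \frac{244334}{-741} = \left(-244334\right) \left(- \frac{1}{741}\right) = \frac{244334}{741}$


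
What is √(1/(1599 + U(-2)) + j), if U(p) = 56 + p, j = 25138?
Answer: √68687299095/1653 ≈ 158.55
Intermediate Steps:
√(1/(1599 + U(-2)) + j) = √(1/(1599 + (56 - 2)) + 25138) = √(1/(1599 + 54) + 25138) = √(1/1653 + 25138) = √(41553115/1653) = √68687299095/1653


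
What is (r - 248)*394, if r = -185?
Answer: -170602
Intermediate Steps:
(r - 248)*394 = (-185 - 248)*394 = -433*394 = -170602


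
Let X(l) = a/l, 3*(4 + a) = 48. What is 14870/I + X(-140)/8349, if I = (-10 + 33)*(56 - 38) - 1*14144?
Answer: -144842608/133737065 ≈ -1.0830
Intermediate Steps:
a = 12 (a = -4 + (⅓)*48 = -4 + 16 = 12)
X(l) = 12/l
I = -13730 (I = 23*18 - 14144 = 414 - 14144 = -13730)
14870/I + X(-140)/8349 = 14870/(-13730) + (12/(-140))/8349 = 14870*(-1/13730) + (12*(-1/140))*(1/8349) = -1487/1373 - 3/35*1/8349 = -1487/1373 - 1/97405 = -144842608/133737065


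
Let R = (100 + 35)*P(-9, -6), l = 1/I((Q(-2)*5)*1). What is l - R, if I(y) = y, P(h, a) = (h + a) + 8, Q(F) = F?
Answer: 9449/10 ≈ 944.90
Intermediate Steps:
P(h, a) = 8 + a + h (P(h, a) = (a + h) + 8 = 8 + a + h)
l = -⅒ (l = 1/(-2*5*1) = 1/(-10*1) = 1/(-10) = -⅒ ≈ -0.10000)
R = -945 (R = (100 + 35)*(8 - 6 - 9) = 135*(-7) = -945)
l - R = -⅒ - 1*(-945) = -⅒ + 945 = 9449/10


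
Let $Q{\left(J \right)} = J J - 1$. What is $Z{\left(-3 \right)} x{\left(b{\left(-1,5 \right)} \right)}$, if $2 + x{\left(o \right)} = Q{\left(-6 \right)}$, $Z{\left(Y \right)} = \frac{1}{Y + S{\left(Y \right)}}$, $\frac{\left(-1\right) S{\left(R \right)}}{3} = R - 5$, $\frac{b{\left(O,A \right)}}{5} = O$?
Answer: $\frac{11}{7} \approx 1.5714$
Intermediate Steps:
$b{\left(O,A \right)} = 5 O$
$S{\left(R \right)} = 15 - 3 R$ ($S{\left(R \right)} = - 3 \left(R - 5\right) = - 3 \left(-5 + R\right) = 15 - 3 R$)
$Q{\left(J \right)} = -1 + J^{2}$ ($Q{\left(J \right)} = J^{2} - 1 = -1 + J^{2}$)
$Z{\left(Y \right)} = \frac{1}{15 - 2 Y}$ ($Z{\left(Y \right)} = \frac{1}{Y - \left(-15 + 3 Y\right)} = \frac{1}{15 - 2 Y}$)
$x{\left(o \right)} = 33$ ($x{\left(o \right)} = -2 - \left(1 - \left(-6\right)^{2}\right) = -2 + \left(-1 + 36\right) = -2 + 35 = 33$)
$Z{\left(-3 \right)} x{\left(b{\left(-1,5 \right)} \right)} = - \frac{1}{-15 + 2 \left(-3\right)} 33 = - \frac{1}{-15 - 6} \cdot 33 = - \frac{1}{-21} \cdot 33 = \left(-1\right) \left(- \frac{1}{21}\right) 33 = \frac{1}{21} \cdot 33 = \frac{11}{7}$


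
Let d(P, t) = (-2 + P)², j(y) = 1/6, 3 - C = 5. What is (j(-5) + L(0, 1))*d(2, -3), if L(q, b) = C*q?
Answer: 0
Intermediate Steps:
C = -2 (C = 3 - 1*5 = 3 - 5 = -2)
j(y) = ⅙
L(q, b) = -2*q
(j(-5) + L(0, 1))*d(2, -3) = (⅙ - 2*0)*(-2 + 2)² = (⅙ + 0)*0² = (⅙)*0 = 0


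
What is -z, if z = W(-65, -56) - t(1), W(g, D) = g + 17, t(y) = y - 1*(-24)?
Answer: 73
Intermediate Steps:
t(y) = 24 + y (t(y) = y + 24 = 24 + y)
W(g, D) = 17 + g
z = -73 (z = (17 - 65) - (24 + 1) = -48 - 1*25 = -48 - 25 = -73)
-z = -1*(-73) = 73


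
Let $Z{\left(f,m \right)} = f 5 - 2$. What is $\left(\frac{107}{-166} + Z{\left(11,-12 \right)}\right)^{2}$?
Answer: $\frac{75533481}{27556} \approx 2741.1$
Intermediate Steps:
$Z{\left(f,m \right)} = -2 + 5 f$ ($Z{\left(f,m \right)} = 5 f - 2 = -2 + 5 f$)
$\left(\frac{107}{-166} + Z{\left(11,-12 \right)}\right)^{2} = \left(\frac{107}{-166} + \left(-2 + 5 \cdot 11\right)\right)^{2} = \left(107 \left(- \frac{1}{166}\right) + \left(-2 + 55\right)\right)^{2} = \left(- \frac{107}{166} + 53\right)^{2} = \left(\frac{8691}{166}\right)^{2} = \frac{75533481}{27556}$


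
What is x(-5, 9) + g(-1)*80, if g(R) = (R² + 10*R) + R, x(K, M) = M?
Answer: -791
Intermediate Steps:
g(R) = R² + 11*R
x(-5, 9) + g(-1)*80 = 9 - (11 - 1)*80 = 9 - 1*10*80 = 9 - 10*80 = 9 - 800 = -791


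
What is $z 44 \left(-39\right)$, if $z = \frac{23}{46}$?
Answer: $-858$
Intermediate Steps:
$z = \frac{1}{2}$ ($z = 23 \cdot \frac{1}{46} = \frac{1}{2} \approx 0.5$)
$z 44 \left(-39\right) = \frac{1}{2} \cdot 44 \left(-39\right) = 22 \left(-39\right) = -858$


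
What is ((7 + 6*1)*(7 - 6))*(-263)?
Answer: -3419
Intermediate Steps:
((7 + 6*1)*(7 - 6))*(-263) = ((7 + 6)*1)*(-263) = (13*1)*(-263) = 13*(-263) = -3419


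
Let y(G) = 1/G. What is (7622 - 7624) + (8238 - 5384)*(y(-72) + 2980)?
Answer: 306175621/36 ≈ 8.5049e+6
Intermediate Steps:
(7622 - 7624) + (8238 - 5384)*(y(-72) + 2980) = (7622 - 7624) + (8238 - 5384)*(1/(-72) + 2980) = -2 + 2854*(-1/72 + 2980) = -2 + 2854*(214559/72) = -2 + 306175693/36 = 306175621/36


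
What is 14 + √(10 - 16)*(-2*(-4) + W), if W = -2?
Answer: 14 + 6*I*√6 ≈ 14.0 + 14.697*I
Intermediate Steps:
14 + √(10 - 16)*(-2*(-4) + W) = 14 + √(10 - 16)*(-2*(-4) - 2) = 14 + √(-6)*(8 - 2) = 14 + (I*√6)*6 = 14 + 6*I*√6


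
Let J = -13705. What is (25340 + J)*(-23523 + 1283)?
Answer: -258762400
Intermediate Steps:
(25340 + J)*(-23523 + 1283) = (25340 - 13705)*(-23523 + 1283) = 11635*(-22240) = -258762400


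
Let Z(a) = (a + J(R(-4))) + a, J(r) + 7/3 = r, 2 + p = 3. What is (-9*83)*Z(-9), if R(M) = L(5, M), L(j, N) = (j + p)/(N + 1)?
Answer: 16683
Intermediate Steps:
p = 1 (p = -2 + 3 = 1)
L(j, N) = (1 + j)/(1 + N) (L(j, N) = (j + 1)/(N + 1) = (1 + j)/(1 + N))
R(M) = 6/(1 + M) (R(M) = (1 + 5)/(1 + M) = 6/(1 + M))
J(r) = -7/3 + r
Z(a) = -13/3 + 2*a (Z(a) = (a + (-7/3 + 6/(1 - 4))) + a = (a + (-7/3 + 6/(-3))) + a = (a + (-7/3 + 6*(-⅓))) + a = (a + (-7/3 - 2)) + a = (a - 13/3) + a = (-13/3 + a) + a = -13/3 + 2*a)
(-9*83)*Z(-9) = (-9*83)*(-13/3 + 2*(-9)) = -747*(-13/3 - 18) = -747*(-67/3) = 16683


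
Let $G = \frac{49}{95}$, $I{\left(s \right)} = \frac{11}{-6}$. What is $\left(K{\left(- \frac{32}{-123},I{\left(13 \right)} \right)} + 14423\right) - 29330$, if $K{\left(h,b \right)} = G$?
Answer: $- \frac{1416116}{95} \approx -14906.0$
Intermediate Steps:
$I{\left(s \right)} = - \frac{11}{6}$ ($I{\left(s \right)} = 11 \left(- \frac{1}{6}\right) = - \frac{11}{6}$)
$G = \frac{49}{95}$ ($G = 49 \cdot \frac{1}{95} = \frac{49}{95} \approx 0.51579$)
$K{\left(h,b \right)} = \frac{49}{95}$
$\left(K{\left(- \frac{32}{-123},I{\left(13 \right)} \right)} + 14423\right) - 29330 = \left(\frac{49}{95} + 14423\right) - 29330 = \frac{1370234}{95} - 29330 = - \frac{1416116}{95}$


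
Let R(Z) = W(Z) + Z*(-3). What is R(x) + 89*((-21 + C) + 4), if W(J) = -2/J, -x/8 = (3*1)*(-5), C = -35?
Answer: -299281/60 ≈ -4988.0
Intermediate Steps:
x = 120 (x = -8*3*1*(-5) = -24*(-5) = -8*(-15) = 120)
R(Z) = -3*Z - 2/Z (R(Z) = -2/Z + Z*(-3) = -2/Z - 3*Z = -3*Z - 2/Z)
R(x) + 89*((-21 + C) + 4) = (-3*120 - 2/120) + 89*((-21 - 35) + 4) = (-360 - 2*1/120) + 89*(-56 + 4) = (-360 - 1/60) + 89*(-52) = -21601/60 - 4628 = -299281/60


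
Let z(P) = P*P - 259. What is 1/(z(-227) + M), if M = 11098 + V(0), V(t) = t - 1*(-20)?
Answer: 1/62388 ≈ 1.6029e-5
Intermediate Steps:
V(t) = 20 + t (V(t) = t + 20 = 20 + t)
z(P) = -259 + P**2 (z(P) = P**2 - 259 = -259 + P**2)
M = 11118 (M = 11098 + (20 + 0) = 11098 + 20 = 11118)
1/(z(-227) + M) = 1/((-259 + (-227)**2) + 11118) = 1/((-259 + 51529) + 11118) = 1/(51270 + 11118) = 1/62388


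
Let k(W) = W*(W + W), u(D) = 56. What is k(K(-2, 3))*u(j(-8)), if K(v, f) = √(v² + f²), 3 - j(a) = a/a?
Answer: 1456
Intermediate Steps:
j(a) = 2 (j(a) = 3 - a/a = 3 - 1*1 = 3 - 1 = 2)
K(v, f) = √(f² + v²)
k(W) = 2*W² (k(W) = W*(2*W) = 2*W²)
k(K(-2, 3))*u(j(-8)) = (2*(√(3² + (-2)²))²)*56 = (2*(√(9 + 4))²)*56 = (2*(√13)²)*56 = (2*13)*56 = 26*56 = 1456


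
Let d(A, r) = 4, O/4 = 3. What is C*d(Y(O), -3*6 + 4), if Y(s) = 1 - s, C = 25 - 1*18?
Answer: 28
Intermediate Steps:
O = 12 (O = 4*3 = 12)
C = 7 (C = 25 - 18 = 7)
C*d(Y(O), -3*6 + 4) = 7*4 = 28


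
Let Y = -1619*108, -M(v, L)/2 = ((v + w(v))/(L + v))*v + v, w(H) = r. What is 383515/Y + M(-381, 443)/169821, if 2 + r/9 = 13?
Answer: -225961335545/102277754028 ≈ -2.2093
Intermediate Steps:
r = 99 (r = -18 + 9*13 = -18 + 117 = 99)
w(H) = 99
M(v, L) = -2*v - 2*v*(99 + v)/(L + v) (M(v, L) = -2*(((v + 99)/(L + v))*v + v) = -2*(((99 + v)/(L + v))*v + v) = -2*(v*(99 + v)/(L + v) + v) = -2*(v + v*(99 + v)/(L + v)) = -2*v - 2*v*(99 + v)/(L + v))
Y = -174852
383515/Y + M(-381, 443)/169821 = 383515/(-174852) - 2*(-381)*(99 + 443 + 2*(-381))/(443 - 381)/169821 = 383515*(-1/174852) - 2*(-381)*(99 + 443 - 762)/62*(1/169821) = -383515/174852 - 2*(-381)*1/62*(-220)*(1/169821) = -383515/174852 - 83820/31*1/169821 = -383515/174852 - 27940/1754817 = -225961335545/102277754028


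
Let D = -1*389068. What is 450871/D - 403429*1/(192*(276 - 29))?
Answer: -3429681163/354830016 ≈ -9.6657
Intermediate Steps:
D = -389068
450871/D - 403429*1/(192*(276 - 29)) = 450871/(-389068) - 403429*1/(192*(276 - 29)) = 450871*(-1/389068) - 403429/(247*192) = -450871/389068 - 403429/47424 = -450871/389068 - 403429*1/47424 = -450871/389068 - 31033/3648 = -3429681163/354830016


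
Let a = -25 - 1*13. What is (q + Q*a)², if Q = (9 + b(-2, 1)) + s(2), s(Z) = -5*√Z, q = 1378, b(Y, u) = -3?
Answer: 1394700 + 437000*√2 ≈ 2.0127e+6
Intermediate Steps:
a = -38 (a = -25 - 13 = -38)
Q = 6 - 5*√2 (Q = (9 - 3) - 5*√2 = 6 - 5*√2 ≈ -1.0711)
(q + Q*a)² = (1378 + (6 - 5*√2)*(-38))² = (1378 + (-228 + 190*√2))² = (1150 + 190*√2)²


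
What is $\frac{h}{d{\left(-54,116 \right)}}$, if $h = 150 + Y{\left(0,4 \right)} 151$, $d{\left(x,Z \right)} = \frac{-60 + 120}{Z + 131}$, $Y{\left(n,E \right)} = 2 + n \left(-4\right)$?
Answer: $\frac{27911}{15} \approx 1860.7$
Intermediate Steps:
$Y{\left(n,E \right)} = 2 - 4 n$
$d{\left(x,Z \right)} = \frac{60}{131 + Z}$
$h = 452$ ($h = 150 + \left(2 - 0\right) 151 = 150 + \left(2 + 0\right) 151 = 150 + 2 \cdot 151 = 150 + 302 = 452$)
$\frac{h}{d{\left(-54,116 \right)}} = \frac{452}{60 \frac{1}{131 + 116}} = \frac{452}{60 \cdot \frac{1}{247}} = \frac{452}{\frac{60}{247}} = 452 \cdot \frac{247}{60} = \frac{27911}{15}$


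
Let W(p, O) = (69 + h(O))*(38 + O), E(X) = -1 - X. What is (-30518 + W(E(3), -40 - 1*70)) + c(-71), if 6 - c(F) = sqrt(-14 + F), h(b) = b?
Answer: -27560 - I*sqrt(85) ≈ -27560.0 - 9.2195*I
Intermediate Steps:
W(p, O) = (38 + O)*(69 + O) (W(p, O) = (69 + O)*(38 + O) = (38 + O)*(69 + O))
c(F) = 6 - sqrt(-14 + F)
(-30518 + W(E(3), -40 - 1*70)) + c(-71) = (-30518 + (2622 + (-40 - 1*70)**2 + 107*(-40 - 1*70))) + (6 - sqrt(-14 - 71)) = (-30518 + (2622 + (-40 - 70)**2 + 107*(-40 - 70))) + (6 - sqrt(-85)) = (-30518 + (2622 + (-110)**2 + 107*(-110))) + (6 - I*sqrt(85)) = (-30518 + (2622 + 12100 - 11770)) + (6 - I*sqrt(85)) = (-30518 + 2952) + (6 - I*sqrt(85)) = -27566 + (6 - I*sqrt(85)) = -27560 - I*sqrt(85)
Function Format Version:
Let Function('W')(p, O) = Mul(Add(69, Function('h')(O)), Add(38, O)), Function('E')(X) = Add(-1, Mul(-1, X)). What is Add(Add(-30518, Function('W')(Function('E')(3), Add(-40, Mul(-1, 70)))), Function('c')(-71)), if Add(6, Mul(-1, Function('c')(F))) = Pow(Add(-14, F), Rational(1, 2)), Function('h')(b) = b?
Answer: Add(-27560, Mul(-1, I, Pow(85, Rational(1, 2)))) ≈ Add(-27560., Mul(-9.2195, I))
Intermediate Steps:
Function('W')(p, O) = Mul(Add(38, O), Add(69, O)) (Function('W')(p, O) = Mul(Add(69, O), Add(38, O)) = Mul(Add(38, O), Add(69, O)))
Function('c')(F) = Add(6, Mul(-1, Pow(Add(-14, F), Rational(1, 2))))
Add(Add(-30518, Function('W')(Function('E')(3), Add(-40, Mul(-1, 70)))), Function('c')(-71)) = Add(Add(-30518, Add(2622, Pow(Add(-40, Mul(-1, 70)), 2), Mul(107, Add(-40, Mul(-1, 70))))), Add(6, Mul(-1, Pow(Add(-14, -71), Rational(1, 2))))) = Add(Add(-30518, Add(2622, Pow(Add(-40, -70), 2), Mul(107, Add(-40, -70)))), Add(6, Mul(-1, Pow(-85, Rational(1, 2))))) = Add(Add(-30518, Add(2622, Pow(-110, 2), Mul(107, -110))), Add(6, Mul(-1, Mul(I, Pow(85, Rational(1, 2)))))) = Add(Add(-30518, Add(2622, 12100, -11770)), Add(6, Mul(-1, I, Pow(85, Rational(1, 2))))) = Add(Add(-30518, 2952), Add(6, Mul(-1, I, Pow(85, Rational(1, 2))))) = Add(-27566, Add(6, Mul(-1, I, Pow(85, Rational(1, 2))))) = Add(-27560, Mul(-1, I, Pow(85, Rational(1, 2))))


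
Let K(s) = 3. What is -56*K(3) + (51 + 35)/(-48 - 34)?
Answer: -6931/41 ≈ -169.05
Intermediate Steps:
-56*K(3) + (51 + 35)/(-48 - 34) = -56*3 + (51 + 35)/(-48 - 34) = -168 + 86/(-82) = -168 + 86*(-1/82) = -168 - 43/41 = -6931/41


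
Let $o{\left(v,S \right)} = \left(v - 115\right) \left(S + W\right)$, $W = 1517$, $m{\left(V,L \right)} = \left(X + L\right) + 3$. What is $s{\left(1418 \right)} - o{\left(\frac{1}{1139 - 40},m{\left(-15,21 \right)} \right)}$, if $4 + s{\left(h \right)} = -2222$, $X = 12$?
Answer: $\frac{193827978}{1099} \approx 1.7637 \cdot 10^{5}$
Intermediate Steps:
$m{\left(V,L \right)} = 15 + L$ ($m{\left(V,L \right)} = \left(12 + L\right) + 3 = 15 + L$)
$s{\left(h \right)} = -2226$ ($s{\left(h \right)} = -4 - 2222 = -2226$)
$o{\left(v,S \right)} = \left(-115 + v\right) \left(1517 + S\right)$ ($o{\left(v,S \right)} = \left(v - 115\right) \left(S + 1517\right) = \left(-115 + v\right) \left(1517 + S\right)$)
$s{\left(1418 \right)} - o{\left(\frac{1}{1139 - 40},m{\left(-15,21 \right)} \right)} = -2226 - \left(-174455 - 115 \left(15 + 21\right) + \frac{1517}{1139 - 40} + \frac{15 + 21}{1139 - 40}\right) = -2226 - \left(-174455 - 4140 + \frac{1517}{1099} + \frac{36}{1099}\right) = -2226 - - \frac{196274352}{1099} = -2226 + \frac{196274352}{1099} = \frac{193827978}{1099}$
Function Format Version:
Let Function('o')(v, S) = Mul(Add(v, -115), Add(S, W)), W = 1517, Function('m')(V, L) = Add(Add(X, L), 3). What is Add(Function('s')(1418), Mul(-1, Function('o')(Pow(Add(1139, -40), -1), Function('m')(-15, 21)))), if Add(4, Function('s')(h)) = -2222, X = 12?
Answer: Rational(193827978, 1099) ≈ 1.7637e+5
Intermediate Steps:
Function('m')(V, L) = Add(15, L) (Function('m')(V, L) = Add(Add(12, L), 3) = Add(15, L))
Function('s')(h) = -2226 (Function('s')(h) = Add(-4, -2222) = -2226)
Function('o')(v, S) = Mul(Add(-115, v), Add(1517, S)) (Function('o')(v, S) = Mul(Add(v, -115), Add(S, 1517)) = Mul(Add(-115, v), Add(1517, S)))
Add(Function('s')(1418), Mul(-1, Function('o')(Pow(Add(1139, -40), -1), Function('m')(-15, 21)))) = Add(-2226, Mul(-1, Add(-174455, Mul(-115, Add(15, 21)), Mul(1517, Pow(Add(1139, -40), -1)), Mul(Add(15, 21), Pow(Add(1139, -40), -1))))) = Add(-2226, Mul(-1, Add(-174455, Mul(-115, 36), Mul(1517, Pow(1099, -1)), Mul(36, Pow(1099, -1))))) = Add(-2226, Mul(-1, Add(-174455, -4140, Mul(1517, Rational(1, 1099)), Mul(36, Rational(1, 1099))))) = Add(-2226, Mul(-1, Add(-174455, -4140, Rational(1517, 1099), Rational(36, 1099)))) = Add(-2226, Mul(-1, Rational(-196274352, 1099))) = Add(-2226, Rational(196274352, 1099)) = Rational(193827978, 1099)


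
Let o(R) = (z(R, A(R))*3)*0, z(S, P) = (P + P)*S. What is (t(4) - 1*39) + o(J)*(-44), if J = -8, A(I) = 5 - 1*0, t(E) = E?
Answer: -35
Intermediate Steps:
A(I) = 5 (A(I) = 5 + 0 = 5)
z(S, P) = 2*P*S (z(S, P) = (2*P)*S = 2*P*S)
o(R) = 0 (o(R) = ((2*5*R)*3)*0 = ((10*R)*3)*0 = (30*R)*0 = 0)
(t(4) - 1*39) + o(J)*(-44) = (4 - 1*39) + 0*(-44) = (4 - 39) + 0 = -35 + 0 = -35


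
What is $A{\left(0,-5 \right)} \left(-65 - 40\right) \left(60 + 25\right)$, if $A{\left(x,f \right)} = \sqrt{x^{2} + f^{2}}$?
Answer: $-44625$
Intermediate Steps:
$A{\left(x,f \right)} = \sqrt{f^{2} + x^{2}}$
$A{\left(0,-5 \right)} \left(-65 - 40\right) \left(60 + 25\right) = \sqrt{\left(-5\right)^{2} + 0^{2}} \left(-65 - 40\right) \left(60 + 25\right) = \sqrt{25 + 0} \left(\left(-105\right) 85\right) = \sqrt{25} \left(-8925\right) = 5 \left(-8925\right) = -44625$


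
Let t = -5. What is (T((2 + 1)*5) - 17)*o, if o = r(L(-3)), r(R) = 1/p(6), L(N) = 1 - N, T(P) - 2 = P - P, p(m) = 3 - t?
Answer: -15/8 ≈ -1.8750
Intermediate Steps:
p(m) = 8 (p(m) = 3 - 1*(-5) = 3 + 5 = 8)
T(P) = 2 (T(P) = 2 + (P - P) = 2 + 0 = 2)
r(R) = 1/8
o = 1/8 ≈ 0.12500
(T((2 + 1)*5) - 17)*o = (2 - 17)*(1/8) = -15*1/8 = -15/8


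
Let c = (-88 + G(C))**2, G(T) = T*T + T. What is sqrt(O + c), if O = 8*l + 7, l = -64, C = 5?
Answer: sqrt(2859) ≈ 53.470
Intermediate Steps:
G(T) = T + T**2 (G(T) = T**2 + T = T + T**2)
c = 3364 (c = (-88 + 5*(1 + 5))**2 = (-88 + 5*6)**2 = (-88 + 30)**2 = (-58)**2 = 3364)
O = -505 (O = 8*(-64) + 7 = -512 + 7 = -505)
sqrt(O + c) = sqrt(-505 + 3364) = sqrt(2859)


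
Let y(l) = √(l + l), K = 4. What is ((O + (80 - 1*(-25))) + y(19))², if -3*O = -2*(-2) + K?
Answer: 94591/9 + 614*√38/3 ≈ 11772.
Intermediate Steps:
O = -8/3 (O = -(-2*(-2) + 4)/3 = -(4 + 4)/3 = -⅓*8 = -8/3 ≈ -2.6667)
y(l) = √2*√l (y(l) = √(2*l) = √2*√l)
((O + (80 - 1*(-25))) + y(19))² = ((-8/3 + (80 - 1*(-25))) + √2*√19)² = ((-8/3 + (80 + 25)) + √38)² = ((-8/3 + 105) + √38)² = (307/3 + √38)²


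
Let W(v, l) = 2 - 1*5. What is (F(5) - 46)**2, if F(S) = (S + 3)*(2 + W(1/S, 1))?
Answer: 2916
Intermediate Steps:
W(v, l) = -3 (W(v, l) = 2 - 5 = -3)
F(S) = -3 - S (F(S) = (S + 3)*(2 - 3) = (3 + S)*(-1) = -3 - S)
(F(5) - 46)**2 = ((-3 - 1*5) - 46)**2 = ((-3 - 5) - 46)**2 = (-8 - 46)**2 = (-54)**2 = 2916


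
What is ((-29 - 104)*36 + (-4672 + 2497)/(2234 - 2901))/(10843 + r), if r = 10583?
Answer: -36683/164266 ≈ -0.22331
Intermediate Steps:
((-29 - 104)*36 + (-4672 + 2497)/(2234 - 2901))/(10843 + r) = ((-29 - 104)*36 + (-4672 + 2497)/(2234 - 2901))/(10843 + 10583) = (-133*36 - 2175/(-667))/21426 = (-4788 - 2175*(-1/667))*(1/21426) = (-4788 + 75/23)*(1/21426) = -110049/23*1/21426 = -36683/164266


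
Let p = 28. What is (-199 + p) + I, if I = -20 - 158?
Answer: -349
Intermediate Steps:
I = -178
(-199 + p) + I = (-199 + 28) - 178 = -171 - 178 = -349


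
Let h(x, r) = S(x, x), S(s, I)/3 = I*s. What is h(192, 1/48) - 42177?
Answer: 68415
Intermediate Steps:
S(s, I) = 3*I*s (S(s, I) = 3*(I*s) = 3*I*s)
h(x, r) = 3*x**2 (h(x, r) = 3*x*x = 3*x**2)
h(192, 1/48) - 42177 = 3*192**2 - 42177 = 3*36864 - 42177 = 110592 - 42177 = 68415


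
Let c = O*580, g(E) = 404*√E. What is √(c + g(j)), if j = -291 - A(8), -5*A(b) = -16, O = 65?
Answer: 2*√(235625 + 505*I*√7355)/5 ≈ 194.98 + 17.77*I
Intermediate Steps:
A(b) = 16/5 (A(b) = -⅕*(-16) = 16/5)
j = -1471/5 (j = -291 - 1*16/5 = -291 - 16/5 = -1471/5 ≈ -294.20)
c = 37700 (c = 65*580 = 37700)
√(c + g(j)) = √(37700 + 404*√(-1471/5)) = √(37700 + 404*(I*√7355/5)) = √(37700 + 404*I*√7355/5)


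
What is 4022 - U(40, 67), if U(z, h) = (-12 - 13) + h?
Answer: 3980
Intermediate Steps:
U(z, h) = -25 + h
4022 - U(40, 67) = 4022 - (-25 + 67) = 4022 - 1*42 = 4022 - 42 = 3980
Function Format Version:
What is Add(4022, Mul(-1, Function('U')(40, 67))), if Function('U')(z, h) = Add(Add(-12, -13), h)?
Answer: 3980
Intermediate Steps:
Function('U')(z, h) = Add(-25, h)
Add(4022, Mul(-1, Function('U')(40, 67))) = Add(4022, Mul(-1, Add(-25, 67))) = Add(4022, Mul(-1, 42)) = Add(4022, -42) = 3980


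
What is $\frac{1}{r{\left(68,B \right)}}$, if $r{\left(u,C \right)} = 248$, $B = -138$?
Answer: $\frac{1}{248} \approx 0.0040323$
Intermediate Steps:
$\frac{1}{r{\left(68,B \right)}} = \frac{1}{248}$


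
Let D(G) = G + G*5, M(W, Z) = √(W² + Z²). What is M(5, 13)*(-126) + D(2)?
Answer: 12 - 126*√194 ≈ -1743.0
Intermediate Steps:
D(G) = 6*G (D(G) = G + 5*G = 6*G)
M(5, 13)*(-126) + D(2) = √(5² + 13²)*(-126) + 6*2 = √(25 + 169)*(-126) + 12 = √194*(-126) + 12 = -126*√194 + 12 = 12 - 126*√194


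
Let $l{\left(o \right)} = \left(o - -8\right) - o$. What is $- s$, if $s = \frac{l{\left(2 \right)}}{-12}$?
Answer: $\frac{2}{3} \approx 0.66667$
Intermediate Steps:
$l{\left(o \right)} = 8$ ($l{\left(o \right)} = \left(o + 8\right) - o = \left(8 + o\right) - o = 8$)
$s = - \frac{2}{3}$ ($s = \frac{1}{-12} \cdot 8 = \left(- \frac{1}{12}\right) 8 = - \frac{2}{3} \approx -0.66667$)
$- s = \left(-1\right) \left(- \frac{2}{3}\right) = \frac{2}{3}$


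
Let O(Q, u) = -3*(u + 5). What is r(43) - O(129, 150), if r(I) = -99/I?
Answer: 19896/43 ≈ 462.70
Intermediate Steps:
O(Q, u) = -15 - 3*u (O(Q, u) = -3*(5 + u) = -15 - 3*u)
r(43) - O(129, 150) = -99/43 - (-15 - 3*150) = -99*1/43 - (-15 - 450) = -99/43 - 1*(-465) = -99/43 + 465 = 19896/43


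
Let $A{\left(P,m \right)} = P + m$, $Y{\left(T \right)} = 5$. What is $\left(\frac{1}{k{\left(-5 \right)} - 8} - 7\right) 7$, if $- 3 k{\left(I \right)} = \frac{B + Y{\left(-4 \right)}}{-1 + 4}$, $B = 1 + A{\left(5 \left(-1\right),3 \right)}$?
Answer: $- \frac{3787}{76} \approx -49.829$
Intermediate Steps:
$B = -1$ ($B = 1 + \left(5 \left(-1\right) + 3\right) = 1 + \left(-5 + 3\right) = 1 - 2 = -1$)
$k{\left(I \right)} = - \frac{4}{9}$ ($k{\left(I \right)} = - \frac{\left(-1 + 5\right) \frac{1}{-1 + 4}}{3} = - \frac{4 \cdot \frac{1}{3}}{3} = \left(- \frac{1}{3}\right) \frac{4}{3} = - \frac{4}{9}$)
$\left(\frac{1}{k{\left(-5 \right)} - 8} - 7\right) 7 = \left(\frac{1}{- \frac{4}{9} - 8} - 7\right) 7 = \left(\frac{1}{- \frac{76}{9}} - 7\right) 7 = \left(- \frac{9}{76} - 7\right) 7 = \left(- \frac{541}{76}\right) 7 = - \frac{3787}{76}$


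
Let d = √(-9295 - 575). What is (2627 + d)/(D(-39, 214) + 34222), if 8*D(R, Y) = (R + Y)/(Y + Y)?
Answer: 8994848/117176303 + 3424*I*√9870/117176303 ≈ 0.076763 + 0.002903*I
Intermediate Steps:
d = I*√9870 (d = √(-9870) = I*√9870 ≈ 99.348*I)
D(R, Y) = (R + Y)/(16*Y) (D(R, Y) = ((R + Y)/(Y + Y))/8 = ((R + Y)/((2*Y)))/8 = ((R + Y)*(1/(2*Y)))/8 = ((R + Y)/(2*Y))/8 = (R + Y)/(16*Y))
(2627 + d)/(D(-39, 214) + 34222) = (2627 + I*√9870)/((1/16)*(-39 + 214)/214 + 34222) = (2627 + I*√9870)/((1/16)*(1/214)*175 + 34222) = (2627 + I*√9870)/(175/3424 + 34222) = (2627 + I*√9870)/(117176303/3424) = (2627 + I*√9870)*(3424/117176303) = 8994848/117176303 + 3424*I*√9870/117176303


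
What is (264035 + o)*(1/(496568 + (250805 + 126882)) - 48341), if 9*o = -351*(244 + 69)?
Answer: -10642845834323912/874255 ≈ -1.2174e+10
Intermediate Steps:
o = -12207 (o = (-351*(244 + 69))/9 = (-351*313)/9 = (⅑)*(-109863) = -12207)
(264035 + o)*(1/(496568 + (250805 + 126882)) - 48341) = (264035 - 12207)*(1/(496568 + (250805 + 126882)) - 48341) = 251828*(1/(496568 + 377687) - 48341) = 251828*(1/874255 - 48341) = 251828*(-42262360954/874255) = -10642845834323912/874255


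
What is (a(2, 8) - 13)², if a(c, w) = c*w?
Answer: 9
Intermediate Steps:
(a(2, 8) - 13)² = (2*8 - 13)² = (16 - 13)² = 3² = 9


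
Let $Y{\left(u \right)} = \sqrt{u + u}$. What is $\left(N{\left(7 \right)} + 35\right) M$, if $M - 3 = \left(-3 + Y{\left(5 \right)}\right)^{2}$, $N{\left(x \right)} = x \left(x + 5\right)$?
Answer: $2618 - 714 \sqrt{10} \approx 360.13$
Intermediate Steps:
$Y{\left(u \right)} = \sqrt{2} \sqrt{u}$ ($Y{\left(u \right)} = \sqrt{2 u} = \sqrt{2} \sqrt{u}$)
$N{\left(x \right)} = x \left(5 + x\right)$
$M = 3 + \left(-3 + \sqrt{10}\right)^{2}$ ($M = 3 + \left(-3 + \sqrt{2} \sqrt{5}\right)^{2} = 3 + \left(-3 + \sqrt{10}\right)^{2} \approx 3.0263$)
$\left(N{\left(7 \right)} + 35\right) M = \left(7 \left(5 + 7\right) + 35\right) \left(22 - 6 \sqrt{10}\right) = \left(7 \cdot 12 + 35\right) \left(22 - 6 \sqrt{10}\right) = \left(84 + 35\right) \left(22 - 6 \sqrt{10}\right) = 119 \left(22 - 6 \sqrt{10}\right) = 2618 - 714 \sqrt{10}$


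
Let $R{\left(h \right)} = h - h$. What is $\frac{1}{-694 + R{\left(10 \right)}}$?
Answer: $- \frac{1}{694} \approx -0.0014409$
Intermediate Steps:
$R{\left(h \right)} = 0$
$\frac{1}{-694 + R{\left(10 \right)}} = \frac{1}{-694 + 0} = \frac{1}{-694} = - \frac{1}{694}$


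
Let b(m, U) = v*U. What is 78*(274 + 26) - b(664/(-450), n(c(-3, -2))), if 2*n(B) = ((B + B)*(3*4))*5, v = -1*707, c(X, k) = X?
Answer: -103860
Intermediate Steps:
v = -707
n(B) = 60*B (n(B) = (((B + B)*(3*4))*5)/2 = (((2*B)*12)*5)/2 = ((24*B)*5)/2 = (120*B)/2 = 60*B)
b(m, U) = -707*U
78*(274 + 26) - b(664/(-450), n(c(-3, -2))) = 78*(274 + 26) - (-707)*60*(-3) = 78*300 - (-707)*(-180) = 23400 - 1*127260 = 23400 - 127260 = -103860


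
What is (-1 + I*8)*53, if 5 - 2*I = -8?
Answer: 2703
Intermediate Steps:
I = 13/2 (I = 5/2 - ½*(-8) = 5/2 + 4 = 13/2 ≈ 6.5000)
(-1 + I*8)*53 = (-1 + (13/2)*8)*53 = (-1 + 52)*53 = 51*53 = 2703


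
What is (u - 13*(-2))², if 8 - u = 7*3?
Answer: 169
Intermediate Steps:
u = -13 (u = 8 - 7*3 = 8 - 1*21 = 8 - 21 = -13)
(u - 13*(-2))² = (-13 - 13*(-2))² = (-13 + 26)² = 13² = 169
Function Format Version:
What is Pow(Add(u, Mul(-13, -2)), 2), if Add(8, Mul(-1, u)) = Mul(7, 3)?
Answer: 169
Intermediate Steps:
u = -13 (u = Add(8, Mul(-1, Mul(7, 3))) = Add(8, Mul(-1, 21)) = Add(8, -21) = -13)
Pow(Add(u, Mul(-13, -2)), 2) = Pow(Add(-13, Mul(-13, -2)), 2) = Pow(Add(-13, 26), 2) = Pow(13, 2) = 169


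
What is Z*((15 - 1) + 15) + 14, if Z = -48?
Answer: -1378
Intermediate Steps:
Z*((15 - 1) + 15) + 14 = -48*((15 - 1) + 15) + 14 = -48*(14 + 15) + 14 = -48*29 + 14 = -1392 + 14 = -1378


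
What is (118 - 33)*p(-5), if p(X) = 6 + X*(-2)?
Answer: 1360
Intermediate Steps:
p(X) = 6 - 2*X
(118 - 33)*p(-5) = (118 - 33)*(6 - 2*(-5)) = 85*(6 + 10) = 85*16 = 1360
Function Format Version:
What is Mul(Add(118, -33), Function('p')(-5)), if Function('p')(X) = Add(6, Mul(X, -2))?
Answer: 1360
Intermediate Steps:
Function('p')(X) = Add(6, Mul(-2, X))
Mul(Add(118, -33), Function('p')(-5)) = Mul(Add(118, -33), Add(6, Mul(-2, -5))) = Mul(85, Add(6, 10)) = Mul(85, 16) = 1360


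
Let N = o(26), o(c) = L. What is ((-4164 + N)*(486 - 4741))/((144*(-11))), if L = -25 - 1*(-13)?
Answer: -123395/11 ≈ -11218.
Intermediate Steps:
L = -12 (L = -25 + 13 = -12)
o(c) = -12
N = -12
((-4164 + N)*(486 - 4741))/((144*(-11))) = ((-4164 - 12)*(486 - 4741))/((144*(-11))) = -4176*(-4255)/(-1584) = 17768880*(-1/1584) = -123395/11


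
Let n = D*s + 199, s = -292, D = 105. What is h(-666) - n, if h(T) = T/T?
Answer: 30462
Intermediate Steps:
h(T) = 1
n = -30461 (n = 105*(-292) + 199 = -30660 + 199 = -30461)
h(-666) - n = 1 - 1*(-30461) = 1 + 30461 = 30462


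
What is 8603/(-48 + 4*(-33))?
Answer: -8603/180 ≈ -47.794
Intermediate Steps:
8603/(-48 + 4*(-33)) = 8603/(-48 - 132) = 8603/(-180) = 8603*(-1/180) = -8603/180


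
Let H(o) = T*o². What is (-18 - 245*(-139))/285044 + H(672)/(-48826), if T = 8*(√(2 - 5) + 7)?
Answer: -3603365726207/6958779172 - 1806336*I*√3/24413 ≈ -517.82 - 128.16*I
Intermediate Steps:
T = 56 + 8*I*√3 (T = 8*(√(-3) + 7) = 8*(I*√3 + 7) = 8*(7 + I*√3) = 56 + 8*I*√3 ≈ 56.0 + 13.856*I)
H(o) = o²*(56 + 8*I*√3) (H(o) = (56 + 8*I*√3)*o² = o²*(56 + 8*I*√3))
(-18 - 245*(-139))/285044 + H(672)/(-48826) = (-18 - 245*(-139))/285044 + (8*672²*(7 + I*√3))/(-48826) = (-18 + 34055)*(1/285044) + (8*451584*(7 + I*√3))*(-1/48826) = 34037*(1/285044) + (25288704 + 3612672*I*√3)*(-1/48826) = 34037/285044 + (-12644352/24413 - 1806336*I*√3/24413) = -3603365726207/6958779172 - 1806336*I*√3/24413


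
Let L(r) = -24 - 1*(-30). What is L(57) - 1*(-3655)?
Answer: 3661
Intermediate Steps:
L(r) = 6 (L(r) = -24 + 30 = 6)
L(57) - 1*(-3655) = 6 - 1*(-3655) = 6 + 3655 = 3661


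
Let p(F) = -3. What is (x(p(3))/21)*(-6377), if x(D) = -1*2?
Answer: 1822/3 ≈ 607.33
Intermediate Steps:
x(D) = -2
(x(p(3))/21)*(-6377) = -2/21*(-6377) = 1822/3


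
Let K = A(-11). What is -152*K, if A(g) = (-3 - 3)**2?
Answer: -5472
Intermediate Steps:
A(g) = 36 (A(g) = (-6)**2 = 36)
K = 36
-152*K = -152*36 = -5472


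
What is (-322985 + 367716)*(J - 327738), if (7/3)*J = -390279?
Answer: -154993049193/7 ≈ -2.2142e+10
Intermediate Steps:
J = -1170837/7 (J = (3/7)*(-390279) = -1170837/7 ≈ -1.6726e+5)
(-322985 + 367716)*(J - 327738) = (-322985 + 367716)*(-1170837/7 - 327738) = 44731*(-3465003/7) = -154993049193/7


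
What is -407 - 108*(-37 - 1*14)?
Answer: 5101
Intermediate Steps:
-407 - 108*(-37 - 1*14) = -407 - 108*(-37 - 14) = -407 - 108*(-51) = -407 + 5508 = 5101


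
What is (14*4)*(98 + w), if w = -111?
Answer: -728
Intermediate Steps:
(14*4)*(98 + w) = (14*4)*(98 - 111) = 56*(-13) = -728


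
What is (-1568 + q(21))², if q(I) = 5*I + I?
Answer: 2079364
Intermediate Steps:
q(I) = 6*I
(-1568 + q(21))² = (-1568 + 6*21)² = (-1568 + 126)² = (-1442)² = 2079364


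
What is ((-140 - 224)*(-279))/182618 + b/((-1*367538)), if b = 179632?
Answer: 1130413138/16779763621 ≈ 0.067368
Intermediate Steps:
((-140 - 224)*(-279))/182618 + b/((-1*367538)) = ((-140 - 224)*(-279))/182618 + 179632/((-1*367538)) = -364*(-279)*(1/182618) + 179632/(-367538) = 101556*(1/182618) + 179632*(-1/367538) = 50778/91309 - 89816/183769 = 1130413138/16779763621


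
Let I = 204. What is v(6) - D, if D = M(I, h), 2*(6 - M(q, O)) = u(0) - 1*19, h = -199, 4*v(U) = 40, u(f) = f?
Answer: -11/2 ≈ -5.5000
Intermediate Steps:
v(U) = 10 (v(U) = (¼)*40 = 10)
M(q, O) = 31/2 (M(q, O) = 6 - (0 - 1*19)/2 = 6 - (0 - 19)/2 = 6 - ½*(-19) = 6 + 19/2 = 31/2)
D = 31/2 ≈ 15.500
v(6) - D = 10 - 1*31/2 = 10 - 31/2 = -11/2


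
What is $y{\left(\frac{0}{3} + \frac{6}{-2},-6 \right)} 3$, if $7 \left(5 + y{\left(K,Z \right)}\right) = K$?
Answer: $- \frac{114}{7} \approx -16.286$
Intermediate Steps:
$y{\left(K,Z \right)} = -5 + \frac{K}{7}$
$y{\left(\frac{0}{3} + \frac{6}{-2},-6 \right)} 3 = \left(-5 + \frac{\frac{0}{3} + \frac{6}{-2}}{7}\right) 3 = \left(-5 + \frac{0 \cdot \frac{1}{3} + 6 \left(- \frac{1}{2}\right)}{7}\right) 3 = \left(-5 + \frac{0 - 3}{7}\right) 3 = \left(-5 + \frac{1}{7} \left(-3\right)\right) 3 = \left(-5 - \frac{3}{7}\right) 3 = \left(- \frac{38}{7}\right) 3 = - \frac{114}{7}$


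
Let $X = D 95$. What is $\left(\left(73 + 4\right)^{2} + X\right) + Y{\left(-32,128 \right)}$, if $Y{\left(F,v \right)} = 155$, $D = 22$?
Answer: $8174$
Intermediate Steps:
$X = 2090$ ($X = 22 \cdot 95 = 2090$)
$\left(\left(73 + 4\right)^{2} + X\right) + Y{\left(-32,128 \right)} = \left(\left(73 + 4\right)^{2} + 2090\right) + 155 = \left(77^{2} + 2090\right) + 155 = \left(5929 + 2090\right) + 155 = 8019 + 155 = 8174$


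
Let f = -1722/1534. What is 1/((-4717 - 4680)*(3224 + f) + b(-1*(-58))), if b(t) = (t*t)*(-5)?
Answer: -767/23241786899 ≈ -3.3001e-8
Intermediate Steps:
b(t) = -5*t**2 (b(t) = t**2*(-5) = -5*t**2)
f = -861/767 (f = -1722*1/1534 = -861/767 ≈ -1.1226)
1/((-4717 - 4680)*(3224 + f) + b(-1*(-58))) = 1/((-4717 - 4680)*(3224 - 861/767) - 5*(-1*(-58))**2) = 1/(-9397*2471947/767 - 5*58**2) = 1/(-23228885959/767 - 5*3364) = 1/(-23228885959/767 - 16820) = 1/(-23241786899/767) = -767/23241786899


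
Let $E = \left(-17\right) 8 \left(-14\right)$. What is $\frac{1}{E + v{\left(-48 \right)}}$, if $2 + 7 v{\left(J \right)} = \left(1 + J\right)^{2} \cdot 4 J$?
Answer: $- \frac{1}{58686} \approx -1.704 \cdot 10^{-5}$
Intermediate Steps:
$E = 1904$ ($E = \left(-136\right) \left(-14\right) = 1904$)
$v{\left(J \right)} = - \frac{2}{7} + \frac{4 J \left(1 + J\right)^{2}}{7}$ ($v{\left(J \right)} = - \frac{2}{7} + \frac{\left(1 + J\right)^{2} \cdot 4 J}{7} = - \frac{2}{7} + \frac{4 \left(1 + J\right)^{2} J}{7} = - \frac{2}{7} + \frac{4 J \left(1 + J\right)^{2}}{7}$)
$\frac{1}{E + v{\left(-48 \right)}} = \frac{1}{1904 + \left(- \frac{2}{7} + \frac{4}{7} \left(-48\right) \left(1 - 48\right)^{2}\right)} = \frac{1}{1904 + \left(- \frac{2}{7} + \frac{4}{7} \left(-48\right) \left(-47\right)^{2}\right)} = \frac{1}{1904 + \left(- \frac{2}{7} + \frac{4}{7} \left(-48\right) 2209\right)} = \frac{1}{1904 - 60590} = \frac{1}{-58686} = - \frac{1}{58686}$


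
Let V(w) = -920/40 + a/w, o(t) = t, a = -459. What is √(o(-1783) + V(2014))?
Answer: I*√7326414402/2014 ≈ 42.5*I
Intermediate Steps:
V(w) = -23 - 459/w (V(w) = -920/40 - 459/w = -920*1/40 - 459/w = -23 - 459/w)
√(o(-1783) + V(2014)) = √(-1783 + (-23 - 459/2014)) = √(-1783 - 46781/2014) = √(-3637743/2014) = I*√7326414402/2014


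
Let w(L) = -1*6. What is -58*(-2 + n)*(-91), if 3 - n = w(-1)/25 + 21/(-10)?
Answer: 440713/25 ≈ 17629.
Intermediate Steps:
w(L) = -6
n = 267/50 (n = 3 - (-6/25 + 21/(-10)) = 3 - (-6*1/25 + 21*(-1/10)) = 3 - (-6/25 - 21/10) = 3 - 1*(-117/50) = 3 + 117/50 = 267/50 ≈ 5.3400)
-58*(-2 + n)*(-91) = -58*(-2 + 267/50)*(-91) = -58*167/50*(-91) = -4843/25*(-91) = 440713/25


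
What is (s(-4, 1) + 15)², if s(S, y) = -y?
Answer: 196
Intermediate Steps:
(s(-4, 1) + 15)² = (-1*1 + 15)² = (-1 + 15)² = 14² = 196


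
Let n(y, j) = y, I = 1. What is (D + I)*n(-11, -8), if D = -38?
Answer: 407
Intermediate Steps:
(D + I)*n(-11, -8) = (-38 + 1)*(-11) = -37*(-11) = 407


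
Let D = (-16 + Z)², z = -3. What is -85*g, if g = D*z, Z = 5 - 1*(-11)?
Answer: 0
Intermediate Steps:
Z = 16 (Z = 5 + 11 = 16)
D = 0 (D = (-16 + 16)² = 0² = 0)
g = 0 (g = 0*(-3) = 0)
-85*g = -85*0 = 0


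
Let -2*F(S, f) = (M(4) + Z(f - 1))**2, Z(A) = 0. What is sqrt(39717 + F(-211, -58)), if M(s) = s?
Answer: sqrt(39709) ≈ 199.27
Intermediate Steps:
F(S, f) = -8 (F(S, f) = -(4 + 0)**2/2 = -1/2*4**2 = -1/2*16 = -8)
sqrt(39717 + F(-211, -58)) = sqrt(39717 - 8) = sqrt(39709)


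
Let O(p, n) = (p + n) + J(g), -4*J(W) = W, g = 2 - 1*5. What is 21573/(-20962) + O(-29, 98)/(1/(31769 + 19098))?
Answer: 3164791221/892 ≈ 3.5480e+6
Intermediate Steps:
g = -3 (g = 2 - 5 = -3)
J(W) = -W/4
O(p, n) = ¾ + n + p (O(p, n) = (p + n) - ¼*(-3) = (n + p) + ¾ = ¾ + n + p)
21573/(-20962) + O(-29, 98)/(1/(31769 + 19098)) = 21573/(-20962) + (¾ + 98 - 29)/(1/(31769 + 19098)) = 21573*(-1/20962) + 279/(4*(1/50867)) = -459/446 + 279/(4*(1/50867)) = -459/446 + (279/4)*50867 = -459/446 + 14191893/4 = 3164791221/892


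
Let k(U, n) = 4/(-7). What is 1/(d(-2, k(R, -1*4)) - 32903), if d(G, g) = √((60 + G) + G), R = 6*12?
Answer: -32903/1082607353 - 2*√14/1082607353 ≈ -3.0399e-5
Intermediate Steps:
R = 72
k(U, n) = -4/7 (k(U, n) = 4*(-⅐) = -4/7)
d(G, g) = √(60 + 2*G)
1/(d(-2, k(R, -1*4)) - 32903) = 1/(√(60 + 2*(-2)) - 32903) = 1/(√(60 - 4) - 32903) = 1/(√56 - 32903) = 1/(2*√14 - 32903) = 1/(-32903 + 2*√14)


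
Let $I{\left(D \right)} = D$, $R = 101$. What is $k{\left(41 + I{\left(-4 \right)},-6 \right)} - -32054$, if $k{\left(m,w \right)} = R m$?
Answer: $35791$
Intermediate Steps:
$k{\left(m,w \right)} = 101 m$
$k{\left(41 + I{\left(-4 \right)},-6 \right)} - -32054 = 101 \left(41 - 4\right) - -32054 = 101 \cdot 37 + 32054 = 3737 + 32054 = 35791$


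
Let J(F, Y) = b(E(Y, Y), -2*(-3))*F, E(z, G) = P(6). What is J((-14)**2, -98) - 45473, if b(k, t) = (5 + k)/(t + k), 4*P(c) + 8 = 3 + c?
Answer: -1132709/25 ≈ -45308.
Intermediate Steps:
P(c) = -5/4 + c/4 (P(c) = -2 + (3 + c)/4 = -2 + (3/4 + c/4) = -5/4 + c/4)
E(z, G) = 1/4 (E(z, G) = -5/4 + (1/4)*6 = -5/4 + 3/2 = 1/4)
b(k, t) = (5 + k)/(k + t)
J(F, Y) = 21*F/25 (J(F, Y) = ((5 + 1/4)/(1/4 - 2*(-3)))*F = ((21/4)/(1/4 + 6))*F = ((21/4)/(25/4))*F = ((4/25)*(21/4))*F = 21*F/25)
J((-14)**2, -98) - 45473 = (21/25)*(-14)**2 - 45473 = (21/25)*196 - 45473 = 4116/25 - 45473 = -1132709/25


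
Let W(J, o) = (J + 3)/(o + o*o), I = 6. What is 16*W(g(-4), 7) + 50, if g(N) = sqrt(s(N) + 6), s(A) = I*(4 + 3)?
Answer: 356/7 + 8*sqrt(3)/7 ≈ 52.837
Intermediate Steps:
s(A) = 42 (s(A) = 6*(4 + 3) = 6*7 = 42)
g(N) = 4*sqrt(3) (g(N) = sqrt(42 + 6) = sqrt(48) = 4*sqrt(3))
W(J, o) = (3 + J)/(o + o**2)
16*W(g(-4), 7) + 50 = 16*((3 + 4*sqrt(3))/(7*(1 + 7))) + 50 = 16*((1/7)*(3 + 4*sqrt(3))/8) + 50 = 16*((1/7)*(1/8)*(3 + 4*sqrt(3))) + 50 = 16*(3/56 + sqrt(3)/14) + 50 = (6/7 + 8*sqrt(3)/7) + 50 = 356/7 + 8*sqrt(3)/7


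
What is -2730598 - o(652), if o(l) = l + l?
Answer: -2731902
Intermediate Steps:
o(l) = 2*l
-2730598 - o(652) = -2730598 - 2*652 = -2730598 - 1*1304 = -2730598 - 1304 = -2731902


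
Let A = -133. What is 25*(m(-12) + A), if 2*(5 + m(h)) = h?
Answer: -3600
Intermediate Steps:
m(h) = -5 + h/2
25*(m(-12) + A) = 25*((-5 + (½)*(-12)) - 133) = 25*((-5 - 6) - 133) = 25*(-11 - 133) = 25*(-144) = -3600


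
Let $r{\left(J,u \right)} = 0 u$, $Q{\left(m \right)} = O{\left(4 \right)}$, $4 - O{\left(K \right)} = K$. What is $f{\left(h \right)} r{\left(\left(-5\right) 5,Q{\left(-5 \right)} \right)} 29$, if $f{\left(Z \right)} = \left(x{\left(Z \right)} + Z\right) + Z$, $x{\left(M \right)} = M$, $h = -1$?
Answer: $0$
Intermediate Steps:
$O{\left(K \right)} = 4 - K$
$f{\left(Z \right)} = 3 Z$ ($f{\left(Z \right)} = \left(Z + Z\right) + Z = 2 Z + Z = 3 Z$)
$Q{\left(m \right)} = 0$ ($Q{\left(m \right)} = 4 - 4 = 0$)
$r{\left(J,u \right)} = 0$
$f{\left(h \right)} r{\left(\left(-5\right) 5,Q{\left(-5 \right)} \right)} 29 = 3 \left(-1\right) 0 \cdot 29 = \left(-3\right) 0 \cdot 29 = 0 \cdot 29 = 0$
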